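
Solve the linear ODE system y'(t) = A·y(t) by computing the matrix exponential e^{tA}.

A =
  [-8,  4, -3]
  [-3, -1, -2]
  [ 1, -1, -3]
e^{tA} =
  [t^2*exp(-4*t)/2 - 4*t*exp(-4*t) + exp(-4*t), -t^2*exp(-4*t)/2 + 4*t*exp(-4*t), t^2*exp(-4*t)/2 - 3*t*exp(-4*t)]
  [t^2*exp(-4*t)/2 - 3*t*exp(-4*t), -t^2*exp(-4*t)/2 + 3*t*exp(-4*t) + exp(-4*t), t^2*exp(-4*t)/2 - 2*t*exp(-4*t)]
  [t*exp(-4*t), -t*exp(-4*t), t*exp(-4*t) + exp(-4*t)]

Strategy: write A = P · J · P⁻¹ where J is a Jordan canonical form, so e^{tA} = P · e^{tJ} · P⁻¹, and e^{tJ} can be computed block-by-block.

A has Jordan form
J =
  [-4,  1,  0]
  [ 0, -4,  1]
  [ 0,  0, -4]
(up to reordering of blocks).

Per-block formulas:
  For a 3×3 Jordan block J_3(-4): exp(t · J_3(-4)) = e^(-4t)·(I + t·N + (t^2/2)·N^2), where N is the 3×3 nilpotent shift.

After assembling e^{tJ} and conjugating by P, we get:

e^{tA} =
  [t^2*exp(-4*t)/2 - 4*t*exp(-4*t) + exp(-4*t), -t^2*exp(-4*t)/2 + 4*t*exp(-4*t), t^2*exp(-4*t)/2 - 3*t*exp(-4*t)]
  [t^2*exp(-4*t)/2 - 3*t*exp(-4*t), -t^2*exp(-4*t)/2 + 3*t*exp(-4*t) + exp(-4*t), t^2*exp(-4*t)/2 - 2*t*exp(-4*t)]
  [t*exp(-4*t), -t*exp(-4*t), t*exp(-4*t) + exp(-4*t)]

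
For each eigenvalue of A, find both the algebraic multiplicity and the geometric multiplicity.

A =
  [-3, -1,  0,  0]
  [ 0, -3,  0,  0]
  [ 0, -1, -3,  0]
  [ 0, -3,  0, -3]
λ = -3: alg = 4, geom = 3

Step 1 — factor the characteristic polynomial to read off the algebraic multiplicities:
  χ_A(x) = (x + 3)^4

Step 2 — compute geometric multiplicities via the rank-nullity identity g(λ) = n − rank(A − λI):
  rank(A − (-3)·I) = 1, so dim ker(A − (-3)·I) = n − 1 = 3

Summary:
  λ = -3: algebraic multiplicity = 4, geometric multiplicity = 3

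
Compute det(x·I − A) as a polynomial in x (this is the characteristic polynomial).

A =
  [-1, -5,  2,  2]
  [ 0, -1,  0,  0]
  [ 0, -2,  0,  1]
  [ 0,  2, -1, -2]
x^4 + 4*x^3 + 6*x^2 + 4*x + 1

Expanding det(x·I − A) (e.g. by cofactor expansion or by noting that A is similar to its Jordan form J, which has the same characteristic polynomial as A) gives
  χ_A(x) = x^4 + 4*x^3 + 6*x^2 + 4*x + 1
which factors as (x + 1)^4. The eigenvalues (with algebraic multiplicities) are λ = -1 with multiplicity 4.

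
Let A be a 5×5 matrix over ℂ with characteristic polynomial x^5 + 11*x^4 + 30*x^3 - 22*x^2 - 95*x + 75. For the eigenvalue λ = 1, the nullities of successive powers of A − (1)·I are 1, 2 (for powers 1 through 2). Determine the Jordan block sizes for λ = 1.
Block sizes for λ = 1: [2]

From the dimensions of kernels of powers, the number of Jordan blocks of size at least j is d_j − d_{j−1} where d_j = dim ker(N^j) (with d_0 = 0). Computing the differences gives [1, 1].
The number of blocks of size exactly k is (#blocks of size ≥ k) − (#blocks of size ≥ k + 1), so the partition is: 1 block(s) of size 2.
In nonincreasing order the block sizes are [2].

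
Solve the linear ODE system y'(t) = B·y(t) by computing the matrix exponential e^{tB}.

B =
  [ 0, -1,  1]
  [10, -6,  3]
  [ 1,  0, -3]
e^{tB} =
  [3*t*exp(-3*t) + exp(-3*t), -t*exp(-3*t), t*exp(-3*t)]
  [3*t^2*exp(-3*t)/2 + 10*t*exp(-3*t), -t^2*exp(-3*t)/2 - 3*t*exp(-3*t) + exp(-3*t), t^2*exp(-3*t)/2 + 3*t*exp(-3*t)]
  [3*t^2*exp(-3*t)/2 + t*exp(-3*t), -t^2*exp(-3*t)/2, t^2*exp(-3*t)/2 + exp(-3*t)]

Strategy: write B = P · J · P⁻¹ where J is a Jordan canonical form, so e^{tB} = P · e^{tJ} · P⁻¹, and e^{tJ} can be computed block-by-block.

B has Jordan form
J =
  [-3,  1,  0]
  [ 0, -3,  1]
  [ 0,  0, -3]
(up to reordering of blocks).

Per-block formulas:
  For a 3×3 Jordan block J_3(-3): exp(t · J_3(-3)) = e^(-3t)·(I + t·N + (t^2/2)·N^2), where N is the 3×3 nilpotent shift.

After assembling e^{tJ} and conjugating by P, we get:

e^{tB} =
  [3*t*exp(-3*t) + exp(-3*t), -t*exp(-3*t), t*exp(-3*t)]
  [3*t^2*exp(-3*t)/2 + 10*t*exp(-3*t), -t^2*exp(-3*t)/2 - 3*t*exp(-3*t) + exp(-3*t), t^2*exp(-3*t)/2 + 3*t*exp(-3*t)]
  [3*t^2*exp(-3*t)/2 + t*exp(-3*t), -t^2*exp(-3*t)/2, t^2*exp(-3*t)/2 + exp(-3*t)]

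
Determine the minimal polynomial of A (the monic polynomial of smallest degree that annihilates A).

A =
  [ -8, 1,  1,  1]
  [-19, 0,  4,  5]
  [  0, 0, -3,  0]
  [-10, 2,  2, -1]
x^3 + 9*x^2 + 27*x + 27

The characteristic polynomial is χ_A(x) = (x + 3)^4, so the eigenvalues are known. The minimal polynomial is
  m_A(x) = Π_λ (x − λ)^{k_λ}
where k_λ is the size of the *largest* Jordan block for λ (equivalently, the smallest k with (A − λI)^k v = 0 for every generalised eigenvector v of λ).

  λ = -3: largest Jordan block has size 3, contributing (x + 3)^3

So m_A(x) = (x + 3)^3 = x^3 + 9*x^2 + 27*x + 27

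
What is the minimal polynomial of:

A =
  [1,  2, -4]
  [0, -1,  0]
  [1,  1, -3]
x^2 + 2*x + 1

The characteristic polynomial is χ_A(x) = (x + 1)^3, so the eigenvalues are known. The minimal polynomial is
  m_A(x) = Π_λ (x − λ)^{k_λ}
where k_λ is the size of the *largest* Jordan block for λ (equivalently, the smallest k with (A − λI)^k v = 0 for every generalised eigenvector v of λ).

  λ = -1: largest Jordan block has size 2, contributing (x + 1)^2

So m_A(x) = (x + 1)^2 = x^2 + 2*x + 1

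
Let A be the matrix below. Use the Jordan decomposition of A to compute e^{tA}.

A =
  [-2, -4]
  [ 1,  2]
e^{tA} =
  [1 - 2*t, -4*t]
  [t, 2*t + 1]

Strategy: write A = P · J · P⁻¹ where J is a Jordan canonical form, so e^{tA} = P · e^{tJ} · P⁻¹, and e^{tJ} can be computed block-by-block.

A has Jordan form
J =
  [0, 1]
  [0, 0]
(up to reordering of blocks).

Per-block formulas:
  For a 2×2 Jordan block J_2(0): exp(t · J_2(0)) = e^(0t)·(I + t·N), where N is the 2×2 nilpotent shift.

After assembling e^{tJ} and conjugating by P, we get:

e^{tA} =
  [1 - 2*t, -4*t]
  [t, 2*t + 1]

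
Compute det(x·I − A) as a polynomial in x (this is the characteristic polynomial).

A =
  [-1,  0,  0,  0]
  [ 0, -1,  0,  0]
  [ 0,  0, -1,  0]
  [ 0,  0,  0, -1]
x^4 + 4*x^3 + 6*x^2 + 4*x + 1

Expanding det(x·I − A) (e.g. by cofactor expansion or by noting that A is similar to its Jordan form J, which has the same characteristic polynomial as A) gives
  χ_A(x) = x^4 + 4*x^3 + 6*x^2 + 4*x + 1
which factors as (x + 1)^4. The eigenvalues (with algebraic multiplicities) are λ = -1 with multiplicity 4.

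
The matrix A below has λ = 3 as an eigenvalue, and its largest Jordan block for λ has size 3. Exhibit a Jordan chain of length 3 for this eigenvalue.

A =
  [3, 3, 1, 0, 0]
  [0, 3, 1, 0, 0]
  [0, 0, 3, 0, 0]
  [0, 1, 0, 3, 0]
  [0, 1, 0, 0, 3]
A Jordan chain for λ = 3 of length 3:
v_1 = (3, 0, 0, 1, 1)ᵀ
v_2 = (1, 1, 0, 0, 0)ᵀ
v_3 = (0, 0, 1, 0, 0)ᵀ

Let N = A − (3)·I. We want v_3 with N^3 v_3 = 0 but N^2 v_3 ≠ 0; then v_{j-1} := N · v_j for j = 3, …, 2.

Pick v_3 = (0, 0, 1, 0, 0)ᵀ.
Then v_2 = N · v_3 = (1, 1, 0, 0, 0)ᵀ.
Then v_1 = N · v_2 = (3, 0, 0, 1, 1)ᵀ.

Sanity check: (A − (3)·I) v_1 = (0, 0, 0, 0, 0)ᵀ = 0. ✓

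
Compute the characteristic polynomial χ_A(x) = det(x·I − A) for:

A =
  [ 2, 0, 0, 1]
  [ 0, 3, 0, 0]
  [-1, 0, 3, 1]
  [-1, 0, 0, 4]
x^4 - 12*x^3 + 54*x^2 - 108*x + 81

Expanding det(x·I − A) (e.g. by cofactor expansion or by noting that A is similar to its Jordan form J, which has the same characteristic polynomial as A) gives
  χ_A(x) = x^4 - 12*x^3 + 54*x^2 - 108*x + 81
which factors as (x - 3)^4. The eigenvalues (with algebraic multiplicities) are λ = 3 with multiplicity 4.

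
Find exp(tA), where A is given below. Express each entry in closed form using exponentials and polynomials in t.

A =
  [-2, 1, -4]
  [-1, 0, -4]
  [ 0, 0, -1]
e^{tA} =
  [-t*exp(-t) + exp(-t), t*exp(-t), -4*t*exp(-t)]
  [-t*exp(-t), t*exp(-t) + exp(-t), -4*t*exp(-t)]
  [0, 0, exp(-t)]

Strategy: write A = P · J · P⁻¹ where J is a Jordan canonical form, so e^{tA} = P · e^{tJ} · P⁻¹, and e^{tJ} can be computed block-by-block.

A has Jordan form
J =
  [-1,  1,  0]
  [ 0, -1,  0]
  [ 0,  0, -1]
(up to reordering of blocks).

Per-block formulas:
  For a 2×2 Jordan block J_2(-1): exp(t · J_2(-1)) = e^(-1t)·(I + t·N), where N is the 2×2 nilpotent shift.
  For a 1×1 block at λ = -1: exp(t · [-1]) = [e^(-1t)].

After assembling e^{tJ} and conjugating by P, we get:

e^{tA} =
  [-t*exp(-t) + exp(-t), t*exp(-t), -4*t*exp(-t)]
  [-t*exp(-t), t*exp(-t) + exp(-t), -4*t*exp(-t)]
  [0, 0, exp(-t)]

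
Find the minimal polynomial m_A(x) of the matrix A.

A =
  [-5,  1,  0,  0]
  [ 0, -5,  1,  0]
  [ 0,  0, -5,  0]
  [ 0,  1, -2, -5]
x^3 + 15*x^2 + 75*x + 125

The characteristic polynomial is χ_A(x) = (x + 5)^4, so the eigenvalues are known. The minimal polynomial is
  m_A(x) = Π_λ (x − λ)^{k_λ}
where k_λ is the size of the *largest* Jordan block for λ (equivalently, the smallest k with (A − λI)^k v = 0 for every generalised eigenvector v of λ).

  λ = -5: largest Jordan block has size 3, contributing (x + 5)^3

So m_A(x) = (x + 5)^3 = x^3 + 15*x^2 + 75*x + 125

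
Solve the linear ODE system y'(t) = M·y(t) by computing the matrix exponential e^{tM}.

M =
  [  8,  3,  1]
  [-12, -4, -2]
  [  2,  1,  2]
e^{tM} =
  [t^2*exp(2*t) + 6*t*exp(2*t) + exp(2*t), t^2*exp(2*t)/2 + 3*t*exp(2*t), t*exp(2*t)]
  [-2*t^2*exp(2*t) - 12*t*exp(2*t), -t^2*exp(2*t) - 6*t*exp(2*t) + exp(2*t), -2*t*exp(2*t)]
  [2*t*exp(2*t), t*exp(2*t), exp(2*t)]

Strategy: write M = P · J · P⁻¹ where J is a Jordan canonical form, so e^{tM} = P · e^{tJ} · P⁻¹, and e^{tJ} can be computed block-by-block.

M has Jordan form
J =
  [2, 1, 0]
  [0, 2, 1]
  [0, 0, 2]
(up to reordering of blocks).

Per-block formulas:
  For a 3×3 Jordan block J_3(2): exp(t · J_3(2)) = e^(2t)·(I + t·N + (t^2/2)·N^2), where N is the 3×3 nilpotent shift.

After assembling e^{tJ} and conjugating by P, we get:

e^{tM} =
  [t^2*exp(2*t) + 6*t*exp(2*t) + exp(2*t), t^2*exp(2*t)/2 + 3*t*exp(2*t), t*exp(2*t)]
  [-2*t^2*exp(2*t) - 12*t*exp(2*t), -t^2*exp(2*t) - 6*t*exp(2*t) + exp(2*t), -2*t*exp(2*t)]
  [2*t*exp(2*t), t*exp(2*t), exp(2*t)]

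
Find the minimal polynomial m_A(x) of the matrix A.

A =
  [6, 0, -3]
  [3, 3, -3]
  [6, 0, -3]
x^2 - 3*x

The characteristic polynomial is χ_A(x) = x*(x - 3)^2, so the eigenvalues are known. The minimal polynomial is
  m_A(x) = Π_λ (x − λ)^{k_λ}
where k_λ is the size of the *largest* Jordan block for λ (equivalently, the smallest k with (A − λI)^k v = 0 for every generalised eigenvector v of λ).

  λ = 0: largest Jordan block has size 1, contributing (x − 0)
  λ = 3: largest Jordan block has size 1, contributing (x − 3)

So m_A(x) = x*(x - 3) = x^2 - 3*x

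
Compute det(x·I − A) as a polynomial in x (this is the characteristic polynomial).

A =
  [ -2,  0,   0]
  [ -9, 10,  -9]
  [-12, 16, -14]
x^3 + 6*x^2 + 12*x + 8

Expanding det(x·I − A) (e.g. by cofactor expansion or by noting that A is similar to its Jordan form J, which has the same characteristic polynomial as A) gives
  χ_A(x) = x^3 + 6*x^2 + 12*x + 8
which factors as (x + 2)^3. The eigenvalues (with algebraic multiplicities) are λ = -2 with multiplicity 3.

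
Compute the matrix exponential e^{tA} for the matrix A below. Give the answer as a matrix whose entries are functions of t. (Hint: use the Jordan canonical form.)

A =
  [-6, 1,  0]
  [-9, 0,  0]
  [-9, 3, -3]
e^{tA} =
  [-3*t*exp(-3*t) + exp(-3*t), t*exp(-3*t), 0]
  [-9*t*exp(-3*t), 3*t*exp(-3*t) + exp(-3*t), 0]
  [-9*t*exp(-3*t), 3*t*exp(-3*t), exp(-3*t)]

Strategy: write A = P · J · P⁻¹ where J is a Jordan canonical form, so e^{tA} = P · e^{tJ} · P⁻¹, and e^{tJ} can be computed block-by-block.

A has Jordan form
J =
  [-3,  1,  0]
  [ 0, -3,  0]
  [ 0,  0, -3]
(up to reordering of blocks).

Per-block formulas:
  For a 1×1 block at λ = -3: exp(t · [-3]) = [e^(-3t)].
  For a 2×2 Jordan block J_2(-3): exp(t · J_2(-3)) = e^(-3t)·(I + t·N), where N is the 2×2 nilpotent shift.

After assembling e^{tJ} and conjugating by P, we get:

e^{tA} =
  [-3*t*exp(-3*t) + exp(-3*t), t*exp(-3*t), 0]
  [-9*t*exp(-3*t), 3*t*exp(-3*t) + exp(-3*t), 0]
  [-9*t*exp(-3*t), 3*t*exp(-3*t), exp(-3*t)]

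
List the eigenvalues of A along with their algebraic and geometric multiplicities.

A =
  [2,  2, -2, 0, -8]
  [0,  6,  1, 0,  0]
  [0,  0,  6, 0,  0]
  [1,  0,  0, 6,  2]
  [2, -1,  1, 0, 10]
λ = 6: alg = 5, geom = 2

Step 1 — factor the characteristic polynomial to read off the algebraic multiplicities:
  χ_A(x) = (x - 6)^5

Step 2 — compute geometric multiplicities via the rank-nullity identity g(λ) = n − rank(A − λI):
  rank(A − (6)·I) = 3, so dim ker(A − (6)·I) = n − 3 = 2

Summary:
  λ = 6: algebraic multiplicity = 5, geometric multiplicity = 2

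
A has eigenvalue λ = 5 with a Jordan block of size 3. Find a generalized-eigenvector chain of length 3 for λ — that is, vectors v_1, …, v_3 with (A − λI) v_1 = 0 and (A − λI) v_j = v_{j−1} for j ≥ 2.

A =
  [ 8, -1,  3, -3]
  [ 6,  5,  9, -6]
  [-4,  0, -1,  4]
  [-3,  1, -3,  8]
A Jordan chain for λ = 5 of length 3:
v_1 = (-6, -12, 8, 6)ᵀ
v_2 = (-1, 0, 0, 1)ᵀ
v_3 = (0, 1, 0, 0)ᵀ

Let N = A − (5)·I. We want v_3 with N^3 v_3 = 0 but N^2 v_3 ≠ 0; then v_{j-1} := N · v_j for j = 3, …, 2.

Pick v_3 = (0, 1, 0, 0)ᵀ.
Then v_2 = N · v_3 = (-1, 0, 0, 1)ᵀ.
Then v_1 = N · v_2 = (-6, -12, 8, 6)ᵀ.

Sanity check: (A − (5)·I) v_1 = (0, 0, 0, 0)ᵀ = 0. ✓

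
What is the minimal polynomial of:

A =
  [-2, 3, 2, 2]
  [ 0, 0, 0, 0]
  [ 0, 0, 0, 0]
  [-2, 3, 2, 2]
x^2

The characteristic polynomial is χ_A(x) = x^4, so the eigenvalues are known. The minimal polynomial is
  m_A(x) = Π_λ (x − λ)^{k_λ}
where k_λ is the size of the *largest* Jordan block for λ (equivalently, the smallest k with (A − λI)^k v = 0 for every generalised eigenvector v of λ).

  λ = 0: largest Jordan block has size 2, contributing (x − 0)^2

So m_A(x) = x^2 = x^2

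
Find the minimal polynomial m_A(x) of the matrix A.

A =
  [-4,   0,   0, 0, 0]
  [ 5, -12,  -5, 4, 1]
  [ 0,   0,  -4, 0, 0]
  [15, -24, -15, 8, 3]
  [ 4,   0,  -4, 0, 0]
x^3 + 4*x^2

The characteristic polynomial is χ_A(x) = x^2*(x + 4)^3, so the eigenvalues are known. The minimal polynomial is
  m_A(x) = Π_λ (x − λ)^{k_λ}
where k_λ is the size of the *largest* Jordan block for λ (equivalently, the smallest k with (A − λI)^k v = 0 for every generalised eigenvector v of λ).

  λ = -4: largest Jordan block has size 1, contributing (x + 4)
  λ = 0: largest Jordan block has size 2, contributing (x − 0)^2

So m_A(x) = x^2*(x + 4) = x^3 + 4*x^2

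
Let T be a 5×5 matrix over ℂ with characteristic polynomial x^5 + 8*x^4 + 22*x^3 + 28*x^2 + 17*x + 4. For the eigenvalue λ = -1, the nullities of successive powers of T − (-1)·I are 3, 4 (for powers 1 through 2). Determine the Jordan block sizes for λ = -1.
Block sizes for λ = -1: [2, 1, 1]

From the dimensions of kernels of powers, the number of Jordan blocks of size at least j is d_j − d_{j−1} where d_j = dim ker(N^j) (with d_0 = 0). Computing the differences gives [3, 1].
The number of blocks of size exactly k is (#blocks of size ≥ k) − (#blocks of size ≥ k + 1), so the partition is: 2 block(s) of size 1, 1 block(s) of size 2.
In nonincreasing order the block sizes are [2, 1, 1].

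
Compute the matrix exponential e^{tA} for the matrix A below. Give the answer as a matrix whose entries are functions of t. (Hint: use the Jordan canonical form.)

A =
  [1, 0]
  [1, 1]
e^{tA} =
  [exp(t), 0]
  [t*exp(t), exp(t)]

Strategy: write A = P · J · P⁻¹ where J is a Jordan canonical form, so e^{tA} = P · e^{tJ} · P⁻¹, and e^{tJ} can be computed block-by-block.

A has Jordan form
J =
  [1, 1]
  [0, 1]
(up to reordering of blocks).

Per-block formulas:
  For a 2×2 Jordan block J_2(1): exp(t · J_2(1)) = e^(1t)·(I + t·N), where N is the 2×2 nilpotent shift.

After assembling e^{tJ} and conjugating by P, we get:

e^{tA} =
  [exp(t), 0]
  [t*exp(t), exp(t)]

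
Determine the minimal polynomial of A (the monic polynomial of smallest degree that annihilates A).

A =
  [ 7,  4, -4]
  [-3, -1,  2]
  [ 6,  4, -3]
x^2 - 2*x + 1

The characteristic polynomial is χ_A(x) = (x - 1)^3, so the eigenvalues are known. The minimal polynomial is
  m_A(x) = Π_λ (x − λ)^{k_λ}
where k_λ is the size of the *largest* Jordan block for λ (equivalently, the smallest k with (A − λI)^k v = 0 for every generalised eigenvector v of λ).

  λ = 1: largest Jordan block has size 2, contributing (x − 1)^2

So m_A(x) = (x - 1)^2 = x^2 - 2*x + 1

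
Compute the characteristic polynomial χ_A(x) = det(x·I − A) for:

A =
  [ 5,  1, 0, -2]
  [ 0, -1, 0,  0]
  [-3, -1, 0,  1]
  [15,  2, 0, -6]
x^4 + 2*x^3 + x^2

Expanding det(x·I − A) (e.g. by cofactor expansion or by noting that A is similar to its Jordan form J, which has the same characteristic polynomial as A) gives
  χ_A(x) = x^4 + 2*x^3 + x^2
which factors as x^2*(x + 1)^2. The eigenvalues (with algebraic multiplicities) are λ = -1 with multiplicity 2, λ = 0 with multiplicity 2.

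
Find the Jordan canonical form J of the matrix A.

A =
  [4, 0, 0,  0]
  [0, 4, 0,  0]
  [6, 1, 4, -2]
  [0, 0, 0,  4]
J_2(4) ⊕ J_1(4) ⊕ J_1(4)

The characteristic polynomial is
  det(x·I − A) = x^4 - 16*x^3 + 96*x^2 - 256*x + 256 = (x - 4)^4

Eigenvalues and multiplicities (the geometric multiplicity of λ is n − rank(A − λI), which equals the number of Jordan blocks for λ):
  λ = 4: algebraic multiplicity = 4, geometric multiplicity = 3

Determining the block sizes for each eigenvalue:
  λ = 4: 3 blocks summing to 4 forces exactly one block of size 2 and the rest size 1 → block sizes [2, 1, 1]

Assembling the blocks gives a Jordan form
J =
  [4, 1, 0, 0]
  [0, 4, 0, 0]
  [0, 0, 4, 0]
  [0, 0, 0, 4]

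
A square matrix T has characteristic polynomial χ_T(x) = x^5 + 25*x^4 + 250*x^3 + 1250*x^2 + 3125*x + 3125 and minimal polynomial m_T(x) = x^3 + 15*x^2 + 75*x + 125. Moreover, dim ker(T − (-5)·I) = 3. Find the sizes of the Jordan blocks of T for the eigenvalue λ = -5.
Block sizes for λ = -5: [3, 1, 1]

Step 1 — from the characteristic polynomial, algebraic multiplicity of λ = -5 is 5. From dim ker(T − (-5)·I) = 3, there are exactly 3 Jordan blocks for λ = -5.
Step 2 — from the minimal polynomial, the factor (x + 5)^3 tells us the largest block for λ = -5 has size 3.
Step 3 — with total size 5, 3 blocks, and largest block 3, the block sizes (in nonincreasing order) are [3, 1, 1].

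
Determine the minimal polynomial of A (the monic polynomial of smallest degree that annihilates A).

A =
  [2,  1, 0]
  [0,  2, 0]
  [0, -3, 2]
x^2 - 4*x + 4

The characteristic polynomial is χ_A(x) = (x - 2)^3, so the eigenvalues are known. The minimal polynomial is
  m_A(x) = Π_λ (x − λ)^{k_λ}
where k_λ is the size of the *largest* Jordan block for λ (equivalently, the smallest k with (A − λI)^k v = 0 for every generalised eigenvector v of λ).

  λ = 2: largest Jordan block has size 2, contributing (x − 2)^2

So m_A(x) = (x - 2)^2 = x^2 - 4*x + 4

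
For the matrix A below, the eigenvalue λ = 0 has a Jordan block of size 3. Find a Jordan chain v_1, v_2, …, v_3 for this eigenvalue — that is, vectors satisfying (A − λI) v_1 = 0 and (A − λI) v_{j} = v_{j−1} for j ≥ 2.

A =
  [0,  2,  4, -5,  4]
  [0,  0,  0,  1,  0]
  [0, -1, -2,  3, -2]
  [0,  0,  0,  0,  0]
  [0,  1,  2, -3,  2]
A Jordan chain for λ = 0 of length 3:
v_1 = (2, 0, -1, 0, 1)ᵀ
v_2 = (-5, 1, 3, 0, -3)ᵀ
v_3 = (0, 0, 0, 1, 0)ᵀ

Let N = A − (0)·I. We want v_3 with N^3 v_3 = 0 but N^2 v_3 ≠ 0; then v_{j-1} := N · v_j for j = 3, …, 2.

Pick v_3 = (0, 0, 0, 1, 0)ᵀ.
Then v_2 = N · v_3 = (-5, 1, 3, 0, -3)ᵀ.
Then v_1 = N · v_2 = (2, 0, -1, 0, 1)ᵀ.

Sanity check: (A − (0)·I) v_1 = (0, 0, 0, 0, 0)ᵀ = 0. ✓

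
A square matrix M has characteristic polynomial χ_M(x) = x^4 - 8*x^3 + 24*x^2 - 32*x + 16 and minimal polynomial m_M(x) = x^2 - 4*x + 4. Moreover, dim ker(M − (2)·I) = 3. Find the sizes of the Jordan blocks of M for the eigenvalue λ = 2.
Block sizes for λ = 2: [2, 1, 1]

Step 1 — from the characteristic polynomial, algebraic multiplicity of λ = 2 is 4. From dim ker(M − (2)·I) = 3, there are exactly 3 Jordan blocks for λ = 2.
Step 2 — from the minimal polynomial, the factor (x − 2)^2 tells us the largest block for λ = 2 has size 2.
Step 3 — with total size 4, 3 blocks, and largest block 2, the block sizes (in nonincreasing order) are [2, 1, 1].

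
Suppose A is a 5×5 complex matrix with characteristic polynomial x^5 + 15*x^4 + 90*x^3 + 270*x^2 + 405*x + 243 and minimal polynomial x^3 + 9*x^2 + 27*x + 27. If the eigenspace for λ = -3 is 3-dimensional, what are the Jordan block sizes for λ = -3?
Block sizes for λ = -3: [3, 1, 1]

Step 1 — from the characteristic polynomial, algebraic multiplicity of λ = -3 is 5. From dim ker(A − (-3)·I) = 3, there are exactly 3 Jordan blocks for λ = -3.
Step 2 — from the minimal polynomial, the factor (x + 3)^3 tells us the largest block for λ = -3 has size 3.
Step 3 — with total size 5, 3 blocks, and largest block 3, the block sizes (in nonincreasing order) are [3, 1, 1].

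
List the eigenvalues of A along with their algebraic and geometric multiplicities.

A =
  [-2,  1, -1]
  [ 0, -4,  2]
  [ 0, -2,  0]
λ = -2: alg = 3, geom = 2

Step 1 — factor the characteristic polynomial to read off the algebraic multiplicities:
  χ_A(x) = (x + 2)^3

Step 2 — compute geometric multiplicities via the rank-nullity identity g(λ) = n − rank(A − λI):
  rank(A − (-2)·I) = 1, so dim ker(A − (-2)·I) = n − 1 = 2

Summary:
  λ = -2: algebraic multiplicity = 3, geometric multiplicity = 2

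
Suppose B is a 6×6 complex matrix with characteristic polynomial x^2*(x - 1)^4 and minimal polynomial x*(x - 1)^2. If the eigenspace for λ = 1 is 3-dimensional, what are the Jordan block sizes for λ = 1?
Block sizes for λ = 1: [2, 1, 1]

Step 1 — from the characteristic polynomial, algebraic multiplicity of λ = 1 is 4. From dim ker(B − (1)·I) = 3, there are exactly 3 Jordan blocks for λ = 1.
Step 2 — from the minimal polynomial, the factor (x − 1)^2 tells us the largest block for λ = 1 has size 2.
Step 3 — with total size 4, 3 blocks, and largest block 2, the block sizes (in nonincreasing order) are [2, 1, 1].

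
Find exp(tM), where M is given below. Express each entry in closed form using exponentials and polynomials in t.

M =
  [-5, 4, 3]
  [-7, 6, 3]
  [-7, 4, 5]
e^{tM} =
  [-7*t*exp(2*t) + exp(2*t), 4*t*exp(2*t), 3*t*exp(2*t)]
  [-7*t*exp(2*t), 4*t*exp(2*t) + exp(2*t), 3*t*exp(2*t)]
  [-7*t*exp(2*t), 4*t*exp(2*t), 3*t*exp(2*t) + exp(2*t)]

Strategy: write M = P · J · P⁻¹ where J is a Jordan canonical form, so e^{tM} = P · e^{tJ} · P⁻¹, and e^{tJ} can be computed block-by-block.

M has Jordan form
J =
  [2, 1, 0]
  [0, 2, 0]
  [0, 0, 2]
(up to reordering of blocks).

Per-block formulas:
  For a 1×1 block at λ = 2: exp(t · [2]) = [e^(2t)].
  For a 2×2 Jordan block J_2(2): exp(t · J_2(2)) = e^(2t)·(I + t·N), where N is the 2×2 nilpotent shift.

After assembling e^{tJ} and conjugating by P, we get:

e^{tM} =
  [-7*t*exp(2*t) + exp(2*t), 4*t*exp(2*t), 3*t*exp(2*t)]
  [-7*t*exp(2*t), 4*t*exp(2*t) + exp(2*t), 3*t*exp(2*t)]
  [-7*t*exp(2*t), 4*t*exp(2*t), 3*t*exp(2*t) + exp(2*t)]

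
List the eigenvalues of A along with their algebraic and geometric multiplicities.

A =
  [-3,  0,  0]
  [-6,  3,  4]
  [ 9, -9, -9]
λ = -3: alg = 3, geom = 2

Step 1 — factor the characteristic polynomial to read off the algebraic multiplicities:
  χ_A(x) = (x + 3)^3

Step 2 — compute geometric multiplicities via the rank-nullity identity g(λ) = n − rank(A − λI):
  rank(A − (-3)·I) = 1, so dim ker(A − (-3)·I) = n − 1 = 2

Summary:
  λ = -3: algebraic multiplicity = 3, geometric multiplicity = 2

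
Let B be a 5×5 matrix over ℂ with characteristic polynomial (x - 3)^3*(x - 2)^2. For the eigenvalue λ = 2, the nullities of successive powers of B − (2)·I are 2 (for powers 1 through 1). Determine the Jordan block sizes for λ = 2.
Block sizes for λ = 2: [1, 1]

From the dimensions of kernels of powers, the number of Jordan blocks of size at least j is d_j − d_{j−1} where d_j = dim ker(N^j) (with d_0 = 0). Computing the differences gives [2].
The number of blocks of size exactly k is (#blocks of size ≥ k) − (#blocks of size ≥ k + 1), so the partition is: 2 block(s) of size 1.
In nonincreasing order the block sizes are [1, 1].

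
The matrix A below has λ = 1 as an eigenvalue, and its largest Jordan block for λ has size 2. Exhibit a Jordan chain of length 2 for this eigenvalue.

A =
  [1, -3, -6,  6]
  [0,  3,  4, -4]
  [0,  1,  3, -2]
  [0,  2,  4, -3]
A Jordan chain for λ = 1 of length 2:
v_1 = (-3, 2, 1, 2)ᵀ
v_2 = (0, 1, 0, 0)ᵀ

Let N = A − (1)·I. We want v_2 with N^2 v_2 = 0 but N^1 v_2 ≠ 0; then v_{j-1} := N · v_j for j = 2, …, 2.

Pick v_2 = (0, 1, 0, 0)ᵀ.
Then v_1 = N · v_2 = (-3, 2, 1, 2)ᵀ.

Sanity check: (A − (1)·I) v_1 = (0, 0, 0, 0)ᵀ = 0. ✓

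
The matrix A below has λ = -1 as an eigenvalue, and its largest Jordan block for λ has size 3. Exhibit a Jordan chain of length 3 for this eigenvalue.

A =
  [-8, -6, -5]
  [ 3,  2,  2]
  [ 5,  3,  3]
A Jordan chain for λ = -1 of length 3:
v_1 = (6, -2, -6)ᵀ
v_2 = (-7, 3, 5)ᵀ
v_3 = (1, 0, 0)ᵀ

Let N = A − (-1)·I. We want v_3 with N^3 v_3 = 0 but N^2 v_3 ≠ 0; then v_{j-1} := N · v_j for j = 3, …, 2.

Pick v_3 = (1, 0, 0)ᵀ.
Then v_2 = N · v_3 = (-7, 3, 5)ᵀ.
Then v_1 = N · v_2 = (6, -2, -6)ᵀ.

Sanity check: (A − (-1)·I) v_1 = (0, 0, 0)ᵀ = 0. ✓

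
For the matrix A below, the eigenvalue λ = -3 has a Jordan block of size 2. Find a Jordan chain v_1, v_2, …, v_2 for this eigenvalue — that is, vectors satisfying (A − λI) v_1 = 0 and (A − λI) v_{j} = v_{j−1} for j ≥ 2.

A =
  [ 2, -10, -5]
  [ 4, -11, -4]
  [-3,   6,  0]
A Jordan chain for λ = -3 of length 2:
v_1 = (5, 4, -3)ᵀ
v_2 = (1, 0, 0)ᵀ

Let N = A − (-3)·I. We want v_2 with N^2 v_2 = 0 but N^1 v_2 ≠ 0; then v_{j-1} := N · v_j for j = 2, …, 2.

Pick v_2 = (1, 0, 0)ᵀ.
Then v_1 = N · v_2 = (5, 4, -3)ᵀ.

Sanity check: (A − (-3)·I) v_1 = (0, 0, 0)ᵀ = 0. ✓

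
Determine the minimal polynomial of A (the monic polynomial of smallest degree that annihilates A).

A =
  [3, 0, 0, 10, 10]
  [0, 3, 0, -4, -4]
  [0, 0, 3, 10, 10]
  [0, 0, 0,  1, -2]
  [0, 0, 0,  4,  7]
x^2 - 8*x + 15

The characteristic polynomial is χ_A(x) = (x - 5)*(x - 3)^4, so the eigenvalues are known. The minimal polynomial is
  m_A(x) = Π_λ (x − λ)^{k_λ}
where k_λ is the size of the *largest* Jordan block for λ (equivalently, the smallest k with (A − λI)^k v = 0 for every generalised eigenvector v of λ).

  λ = 3: largest Jordan block has size 1, contributing (x − 3)
  λ = 5: largest Jordan block has size 1, contributing (x − 5)

So m_A(x) = (x - 5)*(x - 3) = x^2 - 8*x + 15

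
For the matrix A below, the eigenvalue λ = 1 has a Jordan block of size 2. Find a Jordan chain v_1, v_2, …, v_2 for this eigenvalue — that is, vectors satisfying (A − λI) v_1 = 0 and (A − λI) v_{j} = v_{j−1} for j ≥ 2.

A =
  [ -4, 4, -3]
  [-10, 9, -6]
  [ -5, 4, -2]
A Jordan chain for λ = 1 of length 2:
v_1 = (-5, -10, -5)ᵀ
v_2 = (1, 0, 0)ᵀ

Let N = A − (1)·I. We want v_2 with N^2 v_2 = 0 but N^1 v_2 ≠ 0; then v_{j-1} := N · v_j for j = 2, …, 2.

Pick v_2 = (1, 0, 0)ᵀ.
Then v_1 = N · v_2 = (-5, -10, -5)ᵀ.

Sanity check: (A − (1)·I) v_1 = (0, 0, 0)ᵀ = 0. ✓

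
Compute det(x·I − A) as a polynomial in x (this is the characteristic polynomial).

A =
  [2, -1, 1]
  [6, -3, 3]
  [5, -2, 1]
x^3

Expanding det(x·I − A) (e.g. by cofactor expansion or by noting that A is similar to its Jordan form J, which has the same characteristic polynomial as A) gives
  χ_A(x) = x^3
which factors as x^3. The eigenvalues (with algebraic multiplicities) are λ = 0 with multiplicity 3.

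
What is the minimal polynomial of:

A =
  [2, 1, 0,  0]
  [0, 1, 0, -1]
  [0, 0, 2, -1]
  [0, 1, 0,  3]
x^3 - 6*x^2 + 12*x - 8

The characteristic polynomial is χ_A(x) = (x - 2)^4, so the eigenvalues are known. The minimal polynomial is
  m_A(x) = Π_λ (x − λ)^{k_λ}
where k_λ is the size of the *largest* Jordan block for λ (equivalently, the smallest k with (A − λI)^k v = 0 for every generalised eigenvector v of λ).

  λ = 2: largest Jordan block has size 3, contributing (x − 2)^3

So m_A(x) = (x - 2)^3 = x^3 - 6*x^2 + 12*x - 8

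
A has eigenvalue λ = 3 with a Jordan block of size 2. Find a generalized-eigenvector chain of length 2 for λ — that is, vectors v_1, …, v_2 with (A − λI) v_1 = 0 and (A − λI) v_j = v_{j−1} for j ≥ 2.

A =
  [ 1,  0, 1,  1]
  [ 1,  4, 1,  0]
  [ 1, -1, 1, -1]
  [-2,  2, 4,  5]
A Jordan chain for λ = 3 of length 2:
v_1 = (-2, -2, 4, -8)ᵀ
v_2 = (1, -3, 0, 0)ᵀ

Let N = A − (3)·I. We want v_2 with N^2 v_2 = 0 but N^1 v_2 ≠ 0; then v_{j-1} := N · v_j for j = 2, …, 2.

Pick v_2 = (1, -3, 0, 0)ᵀ.
Then v_1 = N · v_2 = (-2, -2, 4, -8)ᵀ.

Sanity check: (A − (3)·I) v_1 = (0, 0, 0, 0)ᵀ = 0. ✓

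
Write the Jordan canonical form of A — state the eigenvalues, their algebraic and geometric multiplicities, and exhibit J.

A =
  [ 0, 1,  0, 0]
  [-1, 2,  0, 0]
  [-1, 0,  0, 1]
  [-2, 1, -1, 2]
J_2(1) ⊕ J_2(1)

The characteristic polynomial is
  det(x·I − A) = x^4 - 4*x^3 + 6*x^2 - 4*x + 1 = (x - 1)^4

Eigenvalues and multiplicities (the geometric multiplicity of λ is n − rank(A − λI), which equals the number of Jordan blocks for λ):
  λ = 1: algebraic multiplicity = 4, geometric multiplicity = 2

Determining the block sizes for each eigenvalue:
  λ = 1: with am = 4 and gm = 2, the partition is not yet determined (e.g. several partitions of 4 into 2 parts exist). Let N = A − (1)·I. Computing rank(N^1) = 2, rank(N^2) = 0; the number of blocks of size ≥ j is rank(N^{j−1}) − rank(N^j), giving [2, 2]. So we have 2 block(s) of size 2 → block sizes [2, 2]

Assembling the blocks gives a Jordan form
J =
  [1, 1, 0, 0]
  [0, 1, 0, 0]
  [0, 0, 1, 1]
  [0, 0, 0, 1]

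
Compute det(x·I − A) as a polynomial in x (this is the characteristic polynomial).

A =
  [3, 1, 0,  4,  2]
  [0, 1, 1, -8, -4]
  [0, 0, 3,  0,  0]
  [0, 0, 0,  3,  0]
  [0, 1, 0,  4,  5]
x^5 - 15*x^4 + 90*x^3 - 270*x^2 + 405*x - 243

Expanding det(x·I − A) (e.g. by cofactor expansion or by noting that A is similar to its Jordan form J, which has the same characteristic polynomial as A) gives
  χ_A(x) = x^5 - 15*x^4 + 90*x^3 - 270*x^2 + 405*x - 243
which factors as (x - 3)^5. The eigenvalues (with algebraic multiplicities) are λ = 3 with multiplicity 5.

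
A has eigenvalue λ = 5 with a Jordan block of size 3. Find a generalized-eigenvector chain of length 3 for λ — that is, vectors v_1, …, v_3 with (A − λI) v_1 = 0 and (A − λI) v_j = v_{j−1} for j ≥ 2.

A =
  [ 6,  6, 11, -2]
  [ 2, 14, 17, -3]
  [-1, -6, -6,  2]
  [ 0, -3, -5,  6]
A Jordan chain for λ = 5 of length 3:
v_1 = (2, 3, -2, -1)ᵀ
v_2 = (1, 2, -1, 0)ᵀ
v_3 = (1, 0, 0, 0)ᵀ

Let N = A − (5)·I. We want v_3 with N^3 v_3 = 0 but N^2 v_3 ≠ 0; then v_{j-1} := N · v_j for j = 3, …, 2.

Pick v_3 = (1, 0, 0, 0)ᵀ.
Then v_2 = N · v_3 = (1, 2, -1, 0)ᵀ.
Then v_1 = N · v_2 = (2, 3, -2, -1)ᵀ.

Sanity check: (A − (5)·I) v_1 = (0, 0, 0, 0)ᵀ = 0. ✓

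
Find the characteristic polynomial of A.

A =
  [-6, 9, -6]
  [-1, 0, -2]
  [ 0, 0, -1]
x^3 + 7*x^2 + 15*x + 9

Expanding det(x·I − A) (e.g. by cofactor expansion or by noting that A is similar to its Jordan form J, which has the same characteristic polynomial as A) gives
  χ_A(x) = x^3 + 7*x^2 + 15*x + 9
which factors as (x + 1)*(x + 3)^2. The eigenvalues (with algebraic multiplicities) are λ = -3 with multiplicity 2, λ = -1 with multiplicity 1.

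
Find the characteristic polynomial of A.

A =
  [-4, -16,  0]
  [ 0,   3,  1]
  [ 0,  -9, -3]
x^3 + 4*x^2

Expanding det(x·I − A) (e.g. by cofactor expansion or by noting that A is similar to its Jordan form J, which has the same characteristic polynomial as A) gives
  χ_A(x) = x^3 + 4*x^2
which factors as x^2*(x + 4). The eigenvalues (with algebraic multiplicities) are λ = -4 with multiplicity 1, λ = 0 with multiplicity 2.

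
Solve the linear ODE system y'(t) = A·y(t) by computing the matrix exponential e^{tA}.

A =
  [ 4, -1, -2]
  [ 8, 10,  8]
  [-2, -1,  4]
e^{tA} =
  [-2*t*exp(6*t) + exp(6*t), -t*exp(6*t), -2*t*exp(6*t)]
  [8*t*exp(6*t), 4*t*exp(6*t) + exp(6*t), 8*t*exp(6*t)]
  [-2*t*exp(6*t), -t*exp(6*t), -2*t*exp(6*t) + exp(6*t)]

Strategy: write A = P · J · P⁻¹ where J is a Jordan canonical form, so e^{tA} = P · e^{tJ} · P⁻¹, and e^{tJ} can be computed block-by-block.

A has Jordan form
J =
  [6, 1, 0]
  [0, 6, 0]
  [0, 0, 6]
(up to reordering of blocks).

Per-block formulas:
  For a 2×2 Jordan block J_2(6): exp(t · J_2(6)) = e^(6t)·(I + t·N), where N is the 2×2 nilpotent shift.
  For a 1×1 block at λ = 6: exp(t · [6]) = [e^(6t)].

After assembling e^{tJ} and conjugating by P, we get:

e^{tA} =
  [-2*t*exp(6*t) + exp(6*t), -t*exp(6*t), -2*t*exp(6*t)]
  [8*t*exp(6*t), 4*t*exp(6*t) + exp(6*t), 8*t*exp(6*t)]
  [-2*t*exp(6*t), -t*exp(6*t), -2*t*exp(6*t) + exp(6*t)]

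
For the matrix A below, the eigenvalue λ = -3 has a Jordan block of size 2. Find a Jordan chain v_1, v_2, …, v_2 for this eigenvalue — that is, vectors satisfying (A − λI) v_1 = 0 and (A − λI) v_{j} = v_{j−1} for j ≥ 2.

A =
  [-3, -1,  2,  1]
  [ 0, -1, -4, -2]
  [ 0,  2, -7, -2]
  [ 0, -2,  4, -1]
A Jordan chain for λ = -3 of length 2:
v_1 = (-1, 2, 2, -2)ᵀ
v_2 = (0, 1, 0, 0)ᵀ

Let N = A − (-3)·I. We want v_2 with N^2 v_2 = 0 but N^1 v_2 ≠ 0; then v_{j-1} := N · v_j for j = 2, …, 2.

Pick v_2 = (0, 1, 0, 0)ᵀ.
Then v_1 = N · v_2 = (-1, 2, 2, -2)ᵀ.

Sanity check: (A − (-3)·I) v_1 = (0, 0, 0, 0)ᵀ = 0. ✓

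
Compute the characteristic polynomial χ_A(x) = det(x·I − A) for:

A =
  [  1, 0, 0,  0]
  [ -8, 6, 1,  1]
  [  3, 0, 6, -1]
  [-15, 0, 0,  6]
x^4 - 19*x^3 + 126*x^2 - 324*x + 216

Expanding det(x·I − A) (e.g. by cofactor expansion or by noting that A is similar to its Jordan form J, which has the same characteristic polynomial as A) gives
  χ_A(x) = x^4 - 19*x^3 + 126*x^2 - 324*x + 216
which factors as (x - 6)^3*(x - 1). The eigenvalues (with algebraic multiplicities) are λ = 1 with multiplicity 1, λ = 6 with multiplicity 3.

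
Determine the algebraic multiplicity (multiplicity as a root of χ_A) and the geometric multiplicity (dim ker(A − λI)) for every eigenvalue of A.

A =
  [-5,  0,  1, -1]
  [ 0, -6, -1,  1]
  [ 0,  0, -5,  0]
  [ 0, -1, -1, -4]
λ = -5: alg = 4, geom = 2

Step 1 — factor the characteristic polynomial to read off the algebraic multiplicities:
  χ_A(x) = (x + 5)^4

Step 2 — compute geometric multiplicities via the rank-nullity identity g(λ) = n − rank(A − λI):
  rank(A − (-5)·I) = 2, so dim ker(A − (-5)·I) = n − 2 = 2

Summary:
  λ = -5: algebraic multiplicity = 4, geometric multiplicity = 2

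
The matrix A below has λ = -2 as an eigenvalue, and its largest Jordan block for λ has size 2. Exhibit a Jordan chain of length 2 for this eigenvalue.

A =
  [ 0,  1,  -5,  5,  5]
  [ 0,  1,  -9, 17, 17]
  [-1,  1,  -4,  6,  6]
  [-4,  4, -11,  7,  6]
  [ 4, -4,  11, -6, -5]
A Jordan chain for λ = -2 of length 2:
v_1 = (1, 3, 1, 1, -1)ᵀ
v_2 = (1, 4, 1, 0, 0)ᵀ

Let N = A − (-2)·I. We want v_2 with N^2 v_2 = 0 but N^1 v_2 ≠ 0; then v_{j-1} := N · v_j for j = 2, …, 2.

Pick v_2 = (1, 4, 1, 0, 0)ᵀ.
Then v_1 = N · v_2 = (1, 3, 1, 1, -1)ᵀ.

Sanity check: (A − (-2)·I) v_1 = (0, 0, 0, 0, 0)ᵀ = 0. ✓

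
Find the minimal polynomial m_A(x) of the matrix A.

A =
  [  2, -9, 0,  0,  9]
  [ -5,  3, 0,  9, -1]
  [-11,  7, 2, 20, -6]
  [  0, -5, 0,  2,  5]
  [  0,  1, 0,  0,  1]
x^3 - 6*x^2 + 12*x - 8

The characteristic polynomial is χ_A(x) = (x - 2)^5, so the eigenvalues are known. The minimal polynomial is
  m_A(x) = Π_λ (x − λ)^{k_λ}
where k_λ is the size of the *largest* Jordan block for λ (equivalently, the smallest k with (A − λI)^k v = 0 for every generalised eigenvector v of λ).

  λ = 2: largest Jordan block has size 3, contributing (x − 2)^3

So m_A(x) = (x - 2)^3 = x^3 - 6*x^2 + 12*x - 8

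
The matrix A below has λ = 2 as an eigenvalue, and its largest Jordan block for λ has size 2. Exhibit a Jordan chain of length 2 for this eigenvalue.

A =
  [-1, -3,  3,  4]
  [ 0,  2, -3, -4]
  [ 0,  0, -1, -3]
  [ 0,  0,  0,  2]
A Jordan chain for λ = 2 of length 2:
v_1 = (-1, 1, 0, 0)ᵀ
v_2 = (0, 0, 1, -1)ᵀ

Let N = A − (2)·I. We want v_2 with N^2 v_2 = 0 but N^1 v_2 ≠ 0; then v_{j-1} := N · v_j for j = 2, …, 2.

Pick v_2 = (0, 0, 1, -1)ᵀ.
Then v_1 = N · v_2 = (-1, 1, 0, 0)ᵀ.

Sanity check: (A − (2)·I) v_1 = (0, 0, 0, 0)ᵀ = 0. ✓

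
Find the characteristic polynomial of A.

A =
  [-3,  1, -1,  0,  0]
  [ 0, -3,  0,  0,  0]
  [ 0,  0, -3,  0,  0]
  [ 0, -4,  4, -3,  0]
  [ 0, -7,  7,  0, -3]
x^5 + 15*x^4 + 90*x^3 + 270*x^2 + 405*x + 243

Expanding det(x·I − A) (e.g. by cofactor expansion or by noting that A is similar to its Jordan form J, which has the same characteristic polynomial as A) gives
  χ_A(x) = x^5 + 15*x^4 + 90*x^3 + 270*x^2 + 405*x + 243
which factors as (x + 3)^5. The eigenvalues (with algebraic multiplicities) are λ = -3 with multiplicity 5.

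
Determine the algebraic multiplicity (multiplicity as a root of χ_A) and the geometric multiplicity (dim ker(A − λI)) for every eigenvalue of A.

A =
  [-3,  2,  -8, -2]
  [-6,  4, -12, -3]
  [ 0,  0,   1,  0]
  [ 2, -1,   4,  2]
λ = 1: alg = 4, geom = 3

Step 1 — factor the characteristic polynomial to read off the algebraic multiplicities:
  χ_A(x) = (x - 1)^4

Step 2 — compute geometric multiplicities via the rank-nullity identity g(λ) = n − rank(A − λI):
  rank(A − (1)·I) = 1, so dim ker(A − (1)·I) = n − 1 = 3

Summary:
  λ = 1: algebraic multiplicity = 4, geometric multiplicity = 3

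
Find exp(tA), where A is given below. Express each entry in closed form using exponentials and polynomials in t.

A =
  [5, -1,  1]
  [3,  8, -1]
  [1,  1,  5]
e^{tA} =
  [-t^2*exp(6*t)/2 - t*exp(6*t) + exp(6*t), -t*exp(6*t), -t^2*exp(6*t)/2 + t*exp(6*t)]
  [t^2*exp(6*t) + 3*t*exp(6*t), 2*t*exp(6*t) + exp(6*t), t^2*exp(6*t) - t*exp(6*t)]
  [t^2*exp(6*t)/2 + t*exp(6*t), t*exp(6*t), t^2*exp(6*t)/2 - t*exp(6*t) + exp(6*t)]

Strategy: write A = P · J · P⁻¹ where J is a Jordan canonical form, so e^{tA} = P · e^{tJ} · P⁻¹, and e^{tJ} can be computed block-by-block.

A has Jordan form
J =
  [6, 1, 0]
  [0, 6, 1]
  [0, 0, 6]
(up to reordering of blocks).

Per-block formulas:
  For a 3×3 Jordan block J_3(6): exp(t · J_3(6)) = e^(6t)·(I + t·N + (t^2/2)·N^2), where N is the 3×3 nilpotent shift.

After assembling e^{tJ} and conjugating by P, we get:

e^{tA} =
  [-t^2*exp(6*t)/2 - t*exp(6*t) + exp(6*t), -t*exp(6*t), -t^2*exp(6*t)/2 + t*exp(6*t)]
  [t^2*exp(6*t) + 3*t*exp(6*t), 2*t*exp(6*t) + exp(6*t), t^2*exp(6*t) - t*exp(6*t)]
  [t^2*exp(6*t)/2 + t*exp(6*t), t*exp(6*t), t^2*exp(6*t)/2 - t*exp(6*t) + exp(6*t)]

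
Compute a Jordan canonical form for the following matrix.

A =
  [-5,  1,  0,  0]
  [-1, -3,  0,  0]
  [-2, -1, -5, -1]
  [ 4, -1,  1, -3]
J_3(-4) ⊕ J_1(-4)

The characteristic polynomial is
  det(x·I − A) = x^4 + 16*x^3 + 96*x^2 + 256*x + 256 = (x + 4)^4

Eigenvalues and multiplicities (the geometric multiplicity of λ is n − rank(A − λI), which equals the number of Jordan blocks for λ):
  λ = -4: algebraic multiplicity = 4, geometric multiplicity = 2

Determining the block sizes for each eigenvalue:
  λ = -4: with am = 4 and gm = 2, the partition is not yet determined (e.g. several partitions of 4 into 2 parts exist). Let N = A − (-4)·I. Computing rank(N^1) = 2, rank(N^2) = 1, rank(N^3) = 0; the number of blocks of size ≥ j is rank(N^{j−1}) − rank(N^j), giving [2, 1, 1]. So we have 1 block(s) of size 3, 1 block(s) of size 1 → block sizes [3, 1]

Assembling the blocks gives a Jordan form
J =
  [-4,  1,  0,  0]
  [ 0, -4,  1,  0]
  [ 0,  0, -4,  0]
  [ 0,  0,  0, -4]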